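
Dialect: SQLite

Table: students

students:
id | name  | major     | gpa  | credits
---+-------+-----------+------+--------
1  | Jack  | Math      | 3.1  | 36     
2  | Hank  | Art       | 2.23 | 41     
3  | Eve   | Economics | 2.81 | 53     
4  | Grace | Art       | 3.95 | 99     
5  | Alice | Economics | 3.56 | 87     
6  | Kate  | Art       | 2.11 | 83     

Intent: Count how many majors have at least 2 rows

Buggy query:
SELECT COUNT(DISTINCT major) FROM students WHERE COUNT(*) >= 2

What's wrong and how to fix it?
Bug: COUNT(*) cannot appear in WHERE; the per-group count doesn't exist yet

Fix: Use a subquery that GROUPs and filters with HAVING, then count its rows

Corrected query:
SELECT COUNT(*) FROM (SELECT major FROM students GROUP BY major HAVING COUNT(*) >= 2)

Result:
COUNT(*)
--------
2       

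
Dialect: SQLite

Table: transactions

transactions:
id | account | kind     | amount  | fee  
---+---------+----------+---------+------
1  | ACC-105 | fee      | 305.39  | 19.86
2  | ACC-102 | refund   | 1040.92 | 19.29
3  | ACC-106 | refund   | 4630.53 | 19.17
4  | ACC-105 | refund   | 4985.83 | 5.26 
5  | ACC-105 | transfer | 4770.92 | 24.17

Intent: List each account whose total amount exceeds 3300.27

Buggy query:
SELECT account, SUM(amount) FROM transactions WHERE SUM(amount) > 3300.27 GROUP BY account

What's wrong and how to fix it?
Bug: WHERE runs before GROUP BY, so aggregates aren't available there

Fix: Use HAVING (which filters groups after aggregation) instead of WHERE

Corrected query:
SELECT account, SUM(amount) FROM transactions GROUP BY account HAVING SUM(amount) > 3300.27

Result:
account | SUM(amount)
--------+------------
ACC-105 | 10062.14   
ACC-106 | 4630.53    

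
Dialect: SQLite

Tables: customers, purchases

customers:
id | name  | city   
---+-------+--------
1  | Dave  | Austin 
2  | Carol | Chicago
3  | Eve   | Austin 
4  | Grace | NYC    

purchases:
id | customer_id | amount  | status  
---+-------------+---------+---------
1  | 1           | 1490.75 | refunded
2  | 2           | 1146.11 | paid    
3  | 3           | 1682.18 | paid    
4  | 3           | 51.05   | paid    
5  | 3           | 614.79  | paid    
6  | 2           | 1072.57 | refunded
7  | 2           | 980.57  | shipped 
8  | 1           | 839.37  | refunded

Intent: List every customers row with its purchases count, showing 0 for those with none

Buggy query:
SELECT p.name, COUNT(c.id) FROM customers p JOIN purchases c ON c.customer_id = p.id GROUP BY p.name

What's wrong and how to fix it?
Bug: An inner join excludes parents with zero children

Fix: Switch to LEFT JOIN to retain unmatched parent rows

Corrected query:
SELECT p.name, COUNT(c.id) FROM customers p LEFT JOIN purchases c ON c.customer_id = p.id GROUP BY p.name

Result:
name  | COUNT(c.id)
------+------------
Carol | 3          
Dave  | 2          
Eve   | 3          
Grace | 0          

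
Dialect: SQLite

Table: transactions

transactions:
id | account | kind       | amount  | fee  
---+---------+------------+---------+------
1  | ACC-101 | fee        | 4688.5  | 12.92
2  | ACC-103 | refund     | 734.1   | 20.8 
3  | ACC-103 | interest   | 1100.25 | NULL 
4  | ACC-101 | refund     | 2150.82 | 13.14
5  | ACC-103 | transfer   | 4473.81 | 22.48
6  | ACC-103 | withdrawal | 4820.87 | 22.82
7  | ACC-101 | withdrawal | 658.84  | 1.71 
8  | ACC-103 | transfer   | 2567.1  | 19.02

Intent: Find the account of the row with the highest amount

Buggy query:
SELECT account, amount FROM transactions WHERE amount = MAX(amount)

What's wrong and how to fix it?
Bug: MAX(amount) is an aggregate and cannot be used directly in WHERE

Fix: Wrap MAX in a scalar subquery so WHERE compares against a single value

Corrected query:
SELECT account, amount FROM transactions WHERE amount = (SELECT MAX(amount) FROM transactions)

Result:
account | amount 
--------+--------
ACC-103 | 4820.87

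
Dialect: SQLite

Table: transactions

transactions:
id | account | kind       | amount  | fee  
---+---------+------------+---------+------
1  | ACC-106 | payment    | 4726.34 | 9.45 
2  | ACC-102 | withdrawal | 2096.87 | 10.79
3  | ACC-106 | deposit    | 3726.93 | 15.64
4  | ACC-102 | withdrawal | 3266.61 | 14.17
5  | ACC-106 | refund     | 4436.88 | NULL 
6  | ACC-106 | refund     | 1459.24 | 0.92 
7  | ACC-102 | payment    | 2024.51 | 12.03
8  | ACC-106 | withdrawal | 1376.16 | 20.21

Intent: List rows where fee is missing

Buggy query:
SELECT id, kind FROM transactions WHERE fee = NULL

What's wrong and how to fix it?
Bug: Comparing to NULL with '=' never matches; NULL = NULL is unknown, not true

Fix: Replace '= NULL' with 'IS NULL'

Corrected query:
SELECT id, kind FROM transactions WHERE fee IS NULL

Result:
id | kind  
---+-------
5  | refund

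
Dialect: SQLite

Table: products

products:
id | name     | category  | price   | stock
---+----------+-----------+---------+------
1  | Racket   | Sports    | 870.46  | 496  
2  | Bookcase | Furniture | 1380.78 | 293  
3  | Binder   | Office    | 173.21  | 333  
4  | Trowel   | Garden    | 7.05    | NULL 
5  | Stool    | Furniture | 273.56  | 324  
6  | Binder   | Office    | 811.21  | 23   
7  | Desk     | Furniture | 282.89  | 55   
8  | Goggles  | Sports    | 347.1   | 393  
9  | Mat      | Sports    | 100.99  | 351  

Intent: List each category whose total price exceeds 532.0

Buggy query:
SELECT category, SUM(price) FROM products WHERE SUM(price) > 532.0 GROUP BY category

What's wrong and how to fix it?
Bug: WHERE runs before GROUP BY, so aggregates aren't available there

Fix: Move the aggregate condition to a HAVING clause

Corrected query:
SELECT category, SUM(price) FROM products GROUP BY category HAVING SUM(price) > 532.0

Result:
category  | SUM(price)
----------+-----------
Furniture | 1937.23   
Office    | 984.42    
Sports    | 1318.55   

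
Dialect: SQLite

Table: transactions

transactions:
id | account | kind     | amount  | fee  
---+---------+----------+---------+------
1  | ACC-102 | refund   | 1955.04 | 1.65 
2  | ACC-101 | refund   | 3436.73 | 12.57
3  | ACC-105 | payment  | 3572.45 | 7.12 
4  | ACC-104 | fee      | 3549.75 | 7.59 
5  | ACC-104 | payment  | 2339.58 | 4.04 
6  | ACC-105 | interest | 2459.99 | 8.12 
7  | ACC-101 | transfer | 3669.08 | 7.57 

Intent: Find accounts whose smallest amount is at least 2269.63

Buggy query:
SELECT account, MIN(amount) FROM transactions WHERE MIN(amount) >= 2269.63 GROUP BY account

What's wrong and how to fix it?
Bug: MIN() in WHERE is a misuse of aggregate

Fix: Use HAVING for the per-group MIN condition

Corrected query:
SELECT account, MIN(amount) FROM transactions GROUP BY account HAVING MIN(amount) >= 2269.63

Result:
account | MIN(amount)
--------+------------
ACC-101 | 3436.73    
ACC-104 | 2339.58    
ACC-105 | 2459.99    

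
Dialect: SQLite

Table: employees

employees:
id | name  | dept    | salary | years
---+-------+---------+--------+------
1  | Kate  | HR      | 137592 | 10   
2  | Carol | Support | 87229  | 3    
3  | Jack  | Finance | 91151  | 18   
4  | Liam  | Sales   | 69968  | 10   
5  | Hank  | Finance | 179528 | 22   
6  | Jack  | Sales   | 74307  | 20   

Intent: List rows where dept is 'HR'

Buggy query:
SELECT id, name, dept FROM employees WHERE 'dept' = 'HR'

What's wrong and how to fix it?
Bug: 'dept' in single quotes is a string literal, not the column; the comparison is literal-vs-literal and never true

Fix: Remove the quotes around the column name (or use double quotes for an identifier)

Corrected query:
SELECT id, name, dept FROM employees WHERE dept = 'HR'

Result:
id | name | dept
---+------+-----
1  | Kate | HR  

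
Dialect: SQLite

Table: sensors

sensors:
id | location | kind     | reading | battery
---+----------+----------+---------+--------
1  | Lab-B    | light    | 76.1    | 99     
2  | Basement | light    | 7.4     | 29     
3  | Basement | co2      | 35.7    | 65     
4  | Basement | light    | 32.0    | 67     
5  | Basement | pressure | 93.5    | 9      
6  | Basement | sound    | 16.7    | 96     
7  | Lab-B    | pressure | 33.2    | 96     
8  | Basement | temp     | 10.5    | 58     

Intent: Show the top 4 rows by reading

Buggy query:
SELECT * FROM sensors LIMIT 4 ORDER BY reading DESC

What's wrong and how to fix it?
Bug: ORDER BY cannot follow LIMIT; LIMIT is the final clause

Fix: Swap the clauses: ORDER BY first, then LIMIT

Corrected query:
SELECT * FROM sensors ORDER BY reading DESC LIMIT 4

Result:
id | location | kind     | reading | battery
---+----------+----------+---------+--------
5  | Basement | pressure | 93.5    | 9      
1  | Lab-B    | light    | 76.1    | 99     
3  | Basement | co2      | 35.7    | 65     
7  | Lab-B    | pressure | 33.2    | 96     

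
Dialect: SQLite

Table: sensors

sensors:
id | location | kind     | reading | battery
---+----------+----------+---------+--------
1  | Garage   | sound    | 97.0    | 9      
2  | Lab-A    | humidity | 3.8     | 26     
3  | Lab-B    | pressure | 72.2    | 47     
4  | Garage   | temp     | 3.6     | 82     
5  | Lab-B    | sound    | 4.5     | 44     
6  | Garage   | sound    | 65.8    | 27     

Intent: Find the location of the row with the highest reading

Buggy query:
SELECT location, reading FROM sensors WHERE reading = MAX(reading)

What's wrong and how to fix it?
Bug: WHERE is evaluated per row; an aggregate over the whole table isn't defined there

Fix: Use a subquery: WHERE reading = (SELECT MAX(reading) FROM sensors)

Corrected query:
SELECT location, reading FROM sensors WHERE reading = (SELECT MAX(reading) FROM sensors)

Result:
location | reading
---------+--------
Garage   | 97     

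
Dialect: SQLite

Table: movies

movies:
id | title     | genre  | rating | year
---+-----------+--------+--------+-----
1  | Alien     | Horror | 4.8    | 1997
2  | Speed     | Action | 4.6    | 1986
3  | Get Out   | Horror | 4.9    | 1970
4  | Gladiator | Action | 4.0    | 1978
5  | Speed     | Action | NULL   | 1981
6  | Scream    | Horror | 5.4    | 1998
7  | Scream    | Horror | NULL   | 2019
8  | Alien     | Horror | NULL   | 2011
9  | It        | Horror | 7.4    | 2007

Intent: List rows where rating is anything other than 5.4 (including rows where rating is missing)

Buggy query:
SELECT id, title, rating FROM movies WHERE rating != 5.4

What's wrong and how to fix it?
Bug: 'rating != 5.4' is unknown when rating is NULL, so NULL rows are silently excluded

Fix: Add an explicit OR rating IS NULL to include the missing-value rows

Corrected query:
SELECT id, title, rating FROM movies WHERE rating != 5.4 OR rating IS NULL

Result:
id | title     | rating
---+-----------+-------
1  | Alien     | 4.8   
2  | Speed     | 4.6   
3  | Get Out   | 4.9   
4  | Gladiator | 4     
5  | Speed     | NULL  
7  | Scream    | NULL  
8  | Alien     | NULL  
9  | It        | 7.4   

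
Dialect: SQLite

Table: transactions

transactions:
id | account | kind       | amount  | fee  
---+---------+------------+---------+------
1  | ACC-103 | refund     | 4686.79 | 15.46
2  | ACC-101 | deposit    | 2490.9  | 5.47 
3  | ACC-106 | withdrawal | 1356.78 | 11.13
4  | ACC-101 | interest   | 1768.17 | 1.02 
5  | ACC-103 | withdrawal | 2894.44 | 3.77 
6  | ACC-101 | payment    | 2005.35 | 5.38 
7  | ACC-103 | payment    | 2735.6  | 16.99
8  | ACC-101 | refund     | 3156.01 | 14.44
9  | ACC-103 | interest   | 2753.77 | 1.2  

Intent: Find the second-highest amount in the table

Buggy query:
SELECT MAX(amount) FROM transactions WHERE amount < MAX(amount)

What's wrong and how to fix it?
Bug: The inner MAX is an aggregate inside WHERE, which is not allowed

Fix: Put the inner MAX in a scalar subquery

Corrected query:
SELECT MAX(amount) FROM transactions WHERE amount < (SELECT MAX(amount) FROM transactions)

Result:
MAX(amount)
-----------
3156.01    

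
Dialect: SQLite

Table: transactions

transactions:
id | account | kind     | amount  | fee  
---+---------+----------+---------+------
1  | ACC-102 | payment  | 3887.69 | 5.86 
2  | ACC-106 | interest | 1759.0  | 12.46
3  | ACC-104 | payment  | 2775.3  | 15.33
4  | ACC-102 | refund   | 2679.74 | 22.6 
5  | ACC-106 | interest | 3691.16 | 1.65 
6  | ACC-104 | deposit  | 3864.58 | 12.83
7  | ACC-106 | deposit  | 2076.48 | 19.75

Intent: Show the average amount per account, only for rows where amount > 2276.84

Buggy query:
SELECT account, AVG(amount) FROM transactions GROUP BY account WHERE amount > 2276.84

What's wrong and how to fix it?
Bug: Row-level WHERE must come before GROUP BY in the clause order

Fix: Move the WHERE clause before GROUP BY

Corrected query:
SELECT account, AVG(amount) FROM transactions WHERE amount > 2276.84 GROUP BY account

Result:
account | AVG(amount)
--------+------------
ACC-102 | 3283.715   
ACC-104 | 3319.94    
ACC-106 | 3691.16    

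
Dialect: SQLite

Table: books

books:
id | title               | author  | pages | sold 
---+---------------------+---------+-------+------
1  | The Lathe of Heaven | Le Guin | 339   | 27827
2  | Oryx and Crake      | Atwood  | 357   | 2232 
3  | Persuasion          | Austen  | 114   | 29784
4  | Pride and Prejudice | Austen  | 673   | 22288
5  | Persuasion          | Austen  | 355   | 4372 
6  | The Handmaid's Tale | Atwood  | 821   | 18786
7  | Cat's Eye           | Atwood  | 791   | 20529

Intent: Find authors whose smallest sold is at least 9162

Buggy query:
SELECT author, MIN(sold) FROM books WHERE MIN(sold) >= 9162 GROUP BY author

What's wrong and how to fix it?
Bug: MIN() in WHERE is a misuse of aggregate

Fix: Use HAVING for the per-group MIN condition

Corrected query:
SELECT author, MIN(sold) FROM books GROUP BY author HAVING MIN(sold) >= 9162

Result:
author  | MIN(sold)
--------+----------
Le Guin | 27827    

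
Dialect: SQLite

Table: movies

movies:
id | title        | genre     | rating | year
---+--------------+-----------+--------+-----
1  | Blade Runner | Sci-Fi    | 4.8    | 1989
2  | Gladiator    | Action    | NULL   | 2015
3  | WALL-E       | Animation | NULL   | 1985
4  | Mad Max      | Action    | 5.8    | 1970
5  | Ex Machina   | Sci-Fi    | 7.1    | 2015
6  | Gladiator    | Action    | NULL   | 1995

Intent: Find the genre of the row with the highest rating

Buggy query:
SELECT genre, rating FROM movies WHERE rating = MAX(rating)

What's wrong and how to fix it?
Bug: MAX(rating) is an aggregate and cannot be used directly in WHERE

Fix: Wrap MAX in a scalar subquery so WHERE compares against a single value

Corrected query:
SELECT genre, rating FROM movies WHERE rating = (SELECT MAX(rating) FROM movies)

Result:
genre  | rating
-------+-------
Sci-Fi | 7.1   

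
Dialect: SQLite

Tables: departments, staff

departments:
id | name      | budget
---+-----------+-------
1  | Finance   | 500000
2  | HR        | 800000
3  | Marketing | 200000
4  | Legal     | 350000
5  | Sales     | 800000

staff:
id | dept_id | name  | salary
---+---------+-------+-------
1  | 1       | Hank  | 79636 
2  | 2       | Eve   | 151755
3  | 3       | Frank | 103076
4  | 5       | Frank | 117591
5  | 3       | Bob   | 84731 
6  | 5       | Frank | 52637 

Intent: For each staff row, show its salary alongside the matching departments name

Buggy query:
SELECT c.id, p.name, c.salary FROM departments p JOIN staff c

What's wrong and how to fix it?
Bug: Missing join condition: each staff row is matched to all departments rows instead of just its own

Fix: Add ON c.dept_id = p.id to the JOIN

Corrected query:
SELECT c.id, p.name, c.salary FROM departments p JOIN staff c ON c.dept_id = p.id

Result:
id | name      | salary
---+-----------+-------
1  | Finance   | 79636 
2  | HR        | 151755
3  | Marketing | 103076
4  | Sales     | 117591
5  | Marketing | 84731 
6  | Sales     | 52637 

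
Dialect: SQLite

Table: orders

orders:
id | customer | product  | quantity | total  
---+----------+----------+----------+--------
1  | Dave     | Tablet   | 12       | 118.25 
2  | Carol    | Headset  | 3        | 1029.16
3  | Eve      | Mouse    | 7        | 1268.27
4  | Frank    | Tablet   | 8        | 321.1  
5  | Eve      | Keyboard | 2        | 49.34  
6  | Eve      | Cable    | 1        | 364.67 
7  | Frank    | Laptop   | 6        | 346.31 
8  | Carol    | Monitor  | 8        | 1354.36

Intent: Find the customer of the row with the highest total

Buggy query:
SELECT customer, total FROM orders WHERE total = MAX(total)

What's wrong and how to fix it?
Bug: MAX(total) is an aggregate and cannot be used directly in WHERE

Fix: Use a subquery: WHERE total = (SELECT MAX(total) FROM orders)

Corrected query:
SELECT customer, total FROM orders WHERE total = (SELECT MAX(total) FROM orders)

Result:
customer | total  
---------+--------
Carol    | 1354.36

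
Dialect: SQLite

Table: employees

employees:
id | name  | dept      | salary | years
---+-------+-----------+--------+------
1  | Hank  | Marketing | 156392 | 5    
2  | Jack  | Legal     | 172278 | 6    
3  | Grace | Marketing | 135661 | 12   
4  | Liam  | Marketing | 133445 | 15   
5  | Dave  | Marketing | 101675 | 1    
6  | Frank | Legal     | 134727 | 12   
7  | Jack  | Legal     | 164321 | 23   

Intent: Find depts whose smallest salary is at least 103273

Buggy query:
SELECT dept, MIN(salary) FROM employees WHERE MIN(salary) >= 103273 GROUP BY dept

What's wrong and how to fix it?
Bug: MIN() in WHERE is a misuse of aggregate

Fix: Use HAVING for the per-group MIN condition

Corrected query:
SELECT dept, MIN(salary) FROM employees GROUP BY dept HAVING MIN(salary) >= 103273

Result:
dept  | MIN(salary)
------+------------
Legal | 134727     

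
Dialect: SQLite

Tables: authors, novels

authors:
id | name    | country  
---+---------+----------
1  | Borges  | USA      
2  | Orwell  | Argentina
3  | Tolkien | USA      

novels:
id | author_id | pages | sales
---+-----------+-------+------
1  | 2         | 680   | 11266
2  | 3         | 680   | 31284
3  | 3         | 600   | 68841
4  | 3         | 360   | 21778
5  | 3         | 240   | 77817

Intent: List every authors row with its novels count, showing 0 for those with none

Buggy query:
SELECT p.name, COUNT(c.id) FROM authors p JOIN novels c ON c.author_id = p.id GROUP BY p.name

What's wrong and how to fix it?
Bug: INNER JOIN drops authors rows that have no matching novels rows

Fix: Switch to LEFT JOIN to retain unmatched parent rows

Corrected query:
SELECT p.name, COUNT(c.id) FROM authors p LEFT JOIN novels c ON c.author_id = p.id GROUP BY p.name

Result:
name    | COUNT(c.id)
--------+------------
Borges  | 0          
Orwell  | 1          
Tolkien | 4          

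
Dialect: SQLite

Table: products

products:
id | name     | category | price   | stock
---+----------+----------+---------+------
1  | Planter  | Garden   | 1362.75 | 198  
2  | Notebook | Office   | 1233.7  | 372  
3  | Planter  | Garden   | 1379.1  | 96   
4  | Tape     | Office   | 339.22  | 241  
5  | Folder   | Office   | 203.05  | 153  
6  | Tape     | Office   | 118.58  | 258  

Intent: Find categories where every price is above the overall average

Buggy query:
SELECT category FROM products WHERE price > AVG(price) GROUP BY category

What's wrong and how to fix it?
Bug: AVG() is an aggregate; it can't sit directly in WHERE

Fix: Use a subquery for AVG and a HAVING MIN(...) filter so the condition holds for every row in the group

Corrected query:
SELECT category FROM products GROUP BY category HAVING MIN(price) > (SELECT AVG(price) FROM products)

Result:
category
--------
Garden  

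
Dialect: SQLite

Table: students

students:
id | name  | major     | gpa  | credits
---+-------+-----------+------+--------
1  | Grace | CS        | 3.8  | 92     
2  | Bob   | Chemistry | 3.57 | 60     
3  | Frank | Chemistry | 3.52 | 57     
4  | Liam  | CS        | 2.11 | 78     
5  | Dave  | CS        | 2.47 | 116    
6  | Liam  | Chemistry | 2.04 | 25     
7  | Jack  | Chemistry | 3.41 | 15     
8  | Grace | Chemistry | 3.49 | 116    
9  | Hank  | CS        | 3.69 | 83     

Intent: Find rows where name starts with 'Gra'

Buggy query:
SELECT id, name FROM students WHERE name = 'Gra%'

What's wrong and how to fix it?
Bug: Wildcards only work with LIKE; '=' treats '%' as a literal character

Fix: Replace '=' with LIKE so 'Gra%' is treated as a pattern

Corrected query:
SELECT id, name FROM students WHERE name LIKE 'Gra%'

Result:
id | name 
---+------
1  | Grace
8  | Grace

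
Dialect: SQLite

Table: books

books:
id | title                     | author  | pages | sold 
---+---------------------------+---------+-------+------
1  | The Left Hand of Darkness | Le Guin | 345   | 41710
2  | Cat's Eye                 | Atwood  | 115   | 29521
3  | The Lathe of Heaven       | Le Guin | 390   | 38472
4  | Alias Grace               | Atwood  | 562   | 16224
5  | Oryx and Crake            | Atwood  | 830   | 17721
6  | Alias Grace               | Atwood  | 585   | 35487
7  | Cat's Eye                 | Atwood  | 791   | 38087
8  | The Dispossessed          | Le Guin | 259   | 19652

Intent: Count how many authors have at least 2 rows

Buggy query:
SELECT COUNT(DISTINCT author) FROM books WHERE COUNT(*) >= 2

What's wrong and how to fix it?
Bug: COUNT(*) cannot appear in WHERE; the per-group count doesn't exist yet

Fix: Group first with HAVING COUNT(*) >= 2, then COUNT the resulting groups

Corrected query:
SELECT COUNT(*) FROM (SELECT author FROM books GROUP BY author HAVING COUNT(*) >= 2)

Result:
COUNT(*)
--------
2       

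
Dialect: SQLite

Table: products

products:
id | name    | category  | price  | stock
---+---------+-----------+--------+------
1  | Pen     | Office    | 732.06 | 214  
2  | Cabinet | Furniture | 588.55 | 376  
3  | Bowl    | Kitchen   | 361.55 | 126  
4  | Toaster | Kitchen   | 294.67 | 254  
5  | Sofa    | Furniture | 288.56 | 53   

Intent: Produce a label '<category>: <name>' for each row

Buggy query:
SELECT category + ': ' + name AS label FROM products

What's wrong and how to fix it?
Bug: SQLite uses || for string concatenation; + coerces text to numbers (yielding 0)

Fix: Use the || operator for string concatenation

Corrected query:
SELECT category || ': ' || name AS label FROM products

Result:
label             
------------------
Office: Pen       
Furniture: Cabinet
Kitchen: Bowl     
Kitchen: Toaster  
Furniture: Sofa   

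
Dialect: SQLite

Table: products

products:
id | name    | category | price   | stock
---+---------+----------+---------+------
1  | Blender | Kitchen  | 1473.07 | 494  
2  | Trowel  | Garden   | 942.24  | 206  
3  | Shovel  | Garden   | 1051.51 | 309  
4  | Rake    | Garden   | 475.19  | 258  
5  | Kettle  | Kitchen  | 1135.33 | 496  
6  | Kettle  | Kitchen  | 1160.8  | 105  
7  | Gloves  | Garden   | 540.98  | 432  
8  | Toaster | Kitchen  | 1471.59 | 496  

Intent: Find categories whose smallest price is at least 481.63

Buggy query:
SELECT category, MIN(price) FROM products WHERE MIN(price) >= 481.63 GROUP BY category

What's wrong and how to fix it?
Bug: Aggregates like MIN are computed per group after WHERE runs

Fix: Replace WHERE with HAVING after the GROUP BY

Corrected query:
SELECT category, MIN(price) FROM products GROUP BY category HAVING MIN(price) >= 481.63

Result:
category | MIN(price)
---------+-----------
Kitchen  | 1135.33   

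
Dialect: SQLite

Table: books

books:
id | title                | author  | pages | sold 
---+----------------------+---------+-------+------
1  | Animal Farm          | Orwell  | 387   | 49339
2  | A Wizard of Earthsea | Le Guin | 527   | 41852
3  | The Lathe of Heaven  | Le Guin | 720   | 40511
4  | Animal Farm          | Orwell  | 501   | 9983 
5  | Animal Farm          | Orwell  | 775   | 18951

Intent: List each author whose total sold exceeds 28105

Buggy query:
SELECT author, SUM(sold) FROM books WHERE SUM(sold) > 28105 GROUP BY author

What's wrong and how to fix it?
Bug: WHERE runs before GROUP BY, so aggregates aren't available there

Fix: Use HAVING (which filters groups after aggregation) instead of WHERE

Corrected query:
SELECT author, SUM(sold) FROM books GROUP BY author HAVING SUM(sold) > 28105

Result:
author  | SUM(sold)
--------+----------
Le Guin | 82363    
Orwell  | 78273    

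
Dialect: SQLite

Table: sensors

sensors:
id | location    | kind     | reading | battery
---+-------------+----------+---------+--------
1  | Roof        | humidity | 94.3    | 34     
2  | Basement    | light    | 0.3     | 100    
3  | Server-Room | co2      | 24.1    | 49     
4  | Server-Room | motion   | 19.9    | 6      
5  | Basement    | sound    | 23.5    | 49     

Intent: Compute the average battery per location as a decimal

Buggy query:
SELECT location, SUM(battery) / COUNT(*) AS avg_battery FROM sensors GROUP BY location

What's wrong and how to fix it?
Bug: SUM(battery) and COUNT(*) are both integers; the division truncates the fractional part

Fix: Multiply by 1.0 (or CAST to REAL) to force floating-point division

Corrected query:
SELECT location, SUM(battery) * 1.0 / COUNT(*) AS avg_battery FROM sensors GROUP BY location

Result:
location    | avg_battery
------------+------------
Basement    | 74.5       
Roof        | 34         
Server-Room | 27.5       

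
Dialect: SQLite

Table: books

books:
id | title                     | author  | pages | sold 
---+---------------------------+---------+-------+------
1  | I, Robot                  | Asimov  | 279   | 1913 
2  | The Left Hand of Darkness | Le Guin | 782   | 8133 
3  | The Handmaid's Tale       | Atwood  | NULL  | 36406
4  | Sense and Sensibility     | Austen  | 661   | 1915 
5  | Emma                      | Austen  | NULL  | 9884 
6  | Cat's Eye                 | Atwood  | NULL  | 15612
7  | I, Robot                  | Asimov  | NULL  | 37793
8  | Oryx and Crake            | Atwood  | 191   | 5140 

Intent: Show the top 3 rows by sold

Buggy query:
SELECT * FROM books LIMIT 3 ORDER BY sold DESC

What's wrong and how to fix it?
Bug: ORDER BY cannot follow LIMIT; LIMIT is the final clause

Fix: Sort with ORDER BY, then apply LIMIT

Corrected query:
SELECT * FROM books ORDER BY sold DESC LIMIT 3

Result:
id | title               | author | pages | sold 
---+---------------------+--------+-------+------
7  | I, Robot            | Asimov | NULL  | 37793
3  | The Handmaid's Tale | Atwood | NULL  | 36406
6  | Cat's Eye           | Atwood | NULL  | 15612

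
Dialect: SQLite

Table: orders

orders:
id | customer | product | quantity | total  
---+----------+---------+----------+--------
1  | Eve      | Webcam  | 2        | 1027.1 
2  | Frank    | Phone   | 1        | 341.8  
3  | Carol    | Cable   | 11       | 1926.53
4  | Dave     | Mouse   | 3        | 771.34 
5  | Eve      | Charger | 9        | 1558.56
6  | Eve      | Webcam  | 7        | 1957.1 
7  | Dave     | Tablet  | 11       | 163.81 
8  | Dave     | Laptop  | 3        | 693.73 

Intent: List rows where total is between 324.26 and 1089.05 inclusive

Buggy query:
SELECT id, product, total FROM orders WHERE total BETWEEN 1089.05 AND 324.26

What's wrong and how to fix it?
Bug: The bounds are reversed; BETWEEN a AND b requires a <= b to match anything

Fix: Swap the bounds so the smaller value comes first

Corrected query:
SELECT id, product, total FROM orders WHERE total BETWEEN 324.26 AND 1089.05

Result:
id | product | total 
---+---------+-------
1  | Webcam  | 1027.1
2  | Phone   | 341.8 
4  | Mouse   | 771.34
8  | Laptop  | 693.73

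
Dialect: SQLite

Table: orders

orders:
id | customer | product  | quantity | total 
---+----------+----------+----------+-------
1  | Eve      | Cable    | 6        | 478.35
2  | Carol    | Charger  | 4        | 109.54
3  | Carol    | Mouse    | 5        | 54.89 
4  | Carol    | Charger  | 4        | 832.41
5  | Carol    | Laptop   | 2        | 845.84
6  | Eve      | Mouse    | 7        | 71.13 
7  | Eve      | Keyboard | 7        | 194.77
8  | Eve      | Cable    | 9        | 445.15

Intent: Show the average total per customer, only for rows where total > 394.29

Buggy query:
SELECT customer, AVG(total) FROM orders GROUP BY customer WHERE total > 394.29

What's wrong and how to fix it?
Bug: Row-level WHERE must come before GROUP BY in the clause order

Fix: Move the WHERE clause before GROUP BY

Corrected query:
SELECT customer, AVG(total) FROM orders WHERE total > 394.29 GROUP BY customer

Result:
customer | AVG(total)
---------+-----------
Carol    | 839.125   
Eve      | 461.75    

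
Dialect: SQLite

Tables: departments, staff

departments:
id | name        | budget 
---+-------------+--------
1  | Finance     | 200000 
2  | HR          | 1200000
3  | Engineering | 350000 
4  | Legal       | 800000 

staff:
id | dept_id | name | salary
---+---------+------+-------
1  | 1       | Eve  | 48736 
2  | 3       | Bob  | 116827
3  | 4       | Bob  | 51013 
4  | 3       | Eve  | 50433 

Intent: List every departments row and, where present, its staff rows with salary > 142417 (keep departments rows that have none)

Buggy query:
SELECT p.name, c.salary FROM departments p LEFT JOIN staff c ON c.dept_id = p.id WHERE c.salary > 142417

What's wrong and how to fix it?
Bug: Filtering c.salary in WHERE discards the NULL rows produced by LEFT JOIN, turning it into an inner join

Fix: Put 'c.salary > 142417' in the JOIN's ON clause instead of WHERE

Corrected query:
SELECT p.name, c.salary FROM departments p LEFT JOIN staff c ON c.dept_id = p.id AND c.salary > 142417

Result:
name        | salary
------------+-------
Finance     | NULL  
HR          | NULL  
Engineering | NULL  
Legal       | NULL  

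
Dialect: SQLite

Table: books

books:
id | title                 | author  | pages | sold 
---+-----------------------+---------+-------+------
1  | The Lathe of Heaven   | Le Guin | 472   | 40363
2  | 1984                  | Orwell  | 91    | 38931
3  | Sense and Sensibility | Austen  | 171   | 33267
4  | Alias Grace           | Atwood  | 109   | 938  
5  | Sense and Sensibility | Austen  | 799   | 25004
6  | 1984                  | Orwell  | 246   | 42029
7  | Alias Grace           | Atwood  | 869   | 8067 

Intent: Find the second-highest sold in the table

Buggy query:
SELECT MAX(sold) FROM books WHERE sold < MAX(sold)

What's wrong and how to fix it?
Bug: The inner MAX is an aggregate inside WHERE, which is not allowed

Fix: Put the inner MAX in a scalar subquery

Corrected query:
SELECT MAX(sold) FROM books WHERE sold < (SELECT MAX(sold) FROM books)

Result:
MAX(sold)
---------
40363    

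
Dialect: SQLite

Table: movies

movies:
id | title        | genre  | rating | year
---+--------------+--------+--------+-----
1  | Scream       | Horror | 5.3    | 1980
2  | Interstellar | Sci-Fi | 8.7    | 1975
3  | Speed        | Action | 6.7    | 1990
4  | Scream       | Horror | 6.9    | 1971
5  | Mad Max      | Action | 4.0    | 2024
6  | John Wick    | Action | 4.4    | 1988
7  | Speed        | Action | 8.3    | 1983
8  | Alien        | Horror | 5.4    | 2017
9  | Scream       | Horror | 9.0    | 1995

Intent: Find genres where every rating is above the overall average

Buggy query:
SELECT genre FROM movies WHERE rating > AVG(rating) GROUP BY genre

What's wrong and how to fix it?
Bug: WHERE evaluates per row before aggregation, so AVG() is unavailable

Fix: Use a subquery for AVG and a HAVING MIN(...) filter so the condition holds for every row in the group

Corrected query:
SELECT genre FROM movies GROUP BY genre HAVING MIN(rating) > (SELECT AVG(rating) FROM movies)

Result:
genre 
------
Sci-Fi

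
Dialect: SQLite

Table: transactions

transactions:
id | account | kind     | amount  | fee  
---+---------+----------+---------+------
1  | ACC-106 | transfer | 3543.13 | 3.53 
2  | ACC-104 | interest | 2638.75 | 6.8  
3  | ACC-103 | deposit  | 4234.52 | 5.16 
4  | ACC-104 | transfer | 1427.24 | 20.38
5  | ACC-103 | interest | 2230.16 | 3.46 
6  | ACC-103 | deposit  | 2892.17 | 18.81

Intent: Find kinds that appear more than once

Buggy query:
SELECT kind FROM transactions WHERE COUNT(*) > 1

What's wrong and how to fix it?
Bug: WHERE can't reference COUNT(*); aggregates are computed after WHERE

Fix: Group first, then use HAVING for the count condition

Corrected query:
SELECT kind FROM transactions GROUP BY kind HAVING COUNT(*) > 1

Result:
kind    
--------
deposit 
interest
transfer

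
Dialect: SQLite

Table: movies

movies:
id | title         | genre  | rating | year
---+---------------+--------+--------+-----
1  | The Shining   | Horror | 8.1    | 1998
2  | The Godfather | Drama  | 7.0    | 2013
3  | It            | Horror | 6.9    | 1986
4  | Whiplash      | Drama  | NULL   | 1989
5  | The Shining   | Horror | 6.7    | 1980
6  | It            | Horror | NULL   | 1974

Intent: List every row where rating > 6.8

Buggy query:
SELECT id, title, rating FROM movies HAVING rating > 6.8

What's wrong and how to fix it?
Bug: HAVING filters the output of aggregation, but this query has no GROUP BY and no aggregate functions, so SQLite rejects it (HAVING clause on a non-aggregate query); the condition here is per row

Fix: Replace HAVING with WHERE since the condition applies to individual rows

Corrected query:
SELECT id, title, rating FROM movies WHERE rating > 6.8

Result:
id | title         | rating
---+---------------+-------
1  | The Shining   | 8.1   
2  | The Godfather | 7     
3  | It            | 6.9   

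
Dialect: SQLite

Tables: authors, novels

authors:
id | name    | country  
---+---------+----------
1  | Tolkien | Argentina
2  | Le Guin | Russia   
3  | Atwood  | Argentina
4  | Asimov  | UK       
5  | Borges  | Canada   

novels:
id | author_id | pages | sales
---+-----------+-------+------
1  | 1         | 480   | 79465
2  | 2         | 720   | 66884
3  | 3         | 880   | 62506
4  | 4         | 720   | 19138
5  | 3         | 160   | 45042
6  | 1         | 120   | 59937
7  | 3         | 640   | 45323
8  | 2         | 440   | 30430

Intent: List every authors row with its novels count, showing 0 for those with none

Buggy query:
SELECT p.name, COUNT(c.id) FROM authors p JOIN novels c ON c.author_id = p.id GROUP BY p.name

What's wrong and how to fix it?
Bug: INNER JOIN drops authors rows that have no matching novels rows

Fix: Use LEFT JOIN so parents without children still appear (COUNT(c.id) gives 0)

Corrected query:
SELECT p.name, COUNT(c.id) FROM authors p LEFT JOIN novels c ON c.author_id = p.id GROUP BY p.name

Result:
name    | COUNT(c.id)
--------+------------
Asimov  | 1          
Atwood  | 3          
Borges  | 0          
Le Guin | 2          
Tolkien | 2          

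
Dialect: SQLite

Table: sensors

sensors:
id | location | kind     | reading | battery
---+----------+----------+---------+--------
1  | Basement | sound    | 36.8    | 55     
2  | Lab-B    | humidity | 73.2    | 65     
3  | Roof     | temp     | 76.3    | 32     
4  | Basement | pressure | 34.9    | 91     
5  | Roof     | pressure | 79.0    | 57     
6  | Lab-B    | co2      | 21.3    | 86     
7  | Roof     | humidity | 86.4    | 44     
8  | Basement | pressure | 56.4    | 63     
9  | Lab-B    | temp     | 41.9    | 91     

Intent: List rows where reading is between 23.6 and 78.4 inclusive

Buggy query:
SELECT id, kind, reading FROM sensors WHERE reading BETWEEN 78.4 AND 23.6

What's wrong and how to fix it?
Bug: BETWEEN expects the lower bound first; with 78.4 AND 23.6 the range is empty

Fix: Write BETWEEN 23.6 AND 78.4

Corrected query:
SELECT id, kind, reading FROM sensors WHERE reading BETWEEN 23.6 AND 78.4

Result:
id | kind     | reading
---+----------+--------
1  | sound    | 36.8   
2  | humidity | 73.2   
3  | temp     | 76.3   
4  | pressure | 34.9   
8  | pressure | 56.4   
9  | temp     | 41.9   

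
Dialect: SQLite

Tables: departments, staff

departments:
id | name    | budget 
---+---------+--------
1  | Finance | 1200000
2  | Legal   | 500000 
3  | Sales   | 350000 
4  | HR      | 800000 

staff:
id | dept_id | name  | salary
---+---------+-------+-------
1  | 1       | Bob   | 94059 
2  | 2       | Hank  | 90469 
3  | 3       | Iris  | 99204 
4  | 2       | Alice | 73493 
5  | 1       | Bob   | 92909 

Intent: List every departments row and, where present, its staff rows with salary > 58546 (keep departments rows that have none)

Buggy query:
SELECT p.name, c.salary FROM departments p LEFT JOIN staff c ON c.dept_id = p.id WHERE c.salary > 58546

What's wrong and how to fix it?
Bug: Filtering c.salary in WHERE discards the NULL rows produced by LEFT JOIN, turning it into an inner join

Fix: Move the right-table condition into the ON clause so unmatched parents are kept

Corrected query:
SELECT p.name, c.salary FROM departments p LEFT JOIN staff c ON c.dept_id = p.id AND c.salary > 58546

Result:
name    | salary
--------+-------
Finance | 92909 
Finance | 94059 
Legal   | 73493 
Legal   | 90469 
Sales   | 99204 
HR      | NULL  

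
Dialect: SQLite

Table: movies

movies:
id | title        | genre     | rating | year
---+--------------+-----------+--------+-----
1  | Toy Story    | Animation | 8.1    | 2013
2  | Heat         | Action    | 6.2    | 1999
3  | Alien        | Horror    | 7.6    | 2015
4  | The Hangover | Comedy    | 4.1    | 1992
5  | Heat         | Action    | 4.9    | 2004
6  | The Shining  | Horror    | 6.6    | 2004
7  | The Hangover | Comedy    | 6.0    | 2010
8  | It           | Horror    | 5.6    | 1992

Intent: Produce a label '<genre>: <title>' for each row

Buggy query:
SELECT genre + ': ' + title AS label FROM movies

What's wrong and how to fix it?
Bug: SQLite uses || for string concatenation; + coerces text to numbers (yielding 0)

Fix: Replace + with || to concatenate text

Corrected query:
SELECT genre || ': ' || title AS label FROM movies

Result:
label               
--------------------
Animation: Toy Story
Action: Heat        
Horror: Alien       
Comedy: The Hangover
Action: Heat        
Horror: The Shining 
Comedy: The Hangover
Horror: It          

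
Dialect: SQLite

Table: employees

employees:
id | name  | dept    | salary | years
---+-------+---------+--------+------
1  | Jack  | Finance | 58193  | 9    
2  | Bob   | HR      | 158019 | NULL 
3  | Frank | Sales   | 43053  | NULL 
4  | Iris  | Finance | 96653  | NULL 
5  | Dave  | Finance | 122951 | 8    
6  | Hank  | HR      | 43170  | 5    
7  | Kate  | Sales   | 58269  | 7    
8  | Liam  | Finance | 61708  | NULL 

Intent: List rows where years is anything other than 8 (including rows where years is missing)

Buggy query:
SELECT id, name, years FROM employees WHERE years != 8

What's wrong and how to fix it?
Bug: 'years != 8' is unknown when years is NULL, so NULL rows are silently excluded

Fix: Handle NULL separately with IS NULL alongside the inequality

Corrected query:
SELECT id, name, years FROM employees WHERE years != 8 OR years IS NULL

Result:
id | name  | years
---+-------+------
1  | Jack  | 9    
2  | Bob   | NULL 
3  | Frank | NULL 
4  | Iris  | NULL 
6  | Hank  | 5    
7  | Kate  | 7    
8  | Liam  | NULL 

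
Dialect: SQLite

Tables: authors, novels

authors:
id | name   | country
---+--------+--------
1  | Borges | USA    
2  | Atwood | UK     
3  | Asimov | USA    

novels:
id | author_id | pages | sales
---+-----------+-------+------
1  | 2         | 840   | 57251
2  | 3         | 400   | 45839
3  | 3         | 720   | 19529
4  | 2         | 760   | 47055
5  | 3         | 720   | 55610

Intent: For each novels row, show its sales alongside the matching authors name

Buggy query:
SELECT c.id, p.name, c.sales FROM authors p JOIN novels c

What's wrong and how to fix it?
Bug: JOIN with no ON clause produces a cartesian product; every novels row pairs with every authors row

Fix: Specify the join condition linking the foreign key to the parent id

Corrected query:
SELECT c.id, p.name, c.sales FROM authors p JOIN novels c ON c.author_id = p.id

Result:
id | name   | sales
---+--------+------
1  | Atwood | 57251
2  | Asimov | 45839
3  | Asimov | 19529
4  | Atwood | 47055
5  | Asimov | 55610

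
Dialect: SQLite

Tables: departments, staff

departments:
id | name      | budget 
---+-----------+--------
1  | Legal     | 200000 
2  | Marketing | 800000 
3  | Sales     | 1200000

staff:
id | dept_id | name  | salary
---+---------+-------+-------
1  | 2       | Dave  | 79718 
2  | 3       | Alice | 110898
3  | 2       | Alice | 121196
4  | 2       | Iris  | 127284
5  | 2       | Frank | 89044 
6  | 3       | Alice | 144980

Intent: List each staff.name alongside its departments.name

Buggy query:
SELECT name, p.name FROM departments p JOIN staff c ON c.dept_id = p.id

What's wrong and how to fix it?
Bug: Both tables have a 'name' column; the unqualified reference is ambiguous

Fix: Prefix ambiguous columns with the table alias

Corrected query:
SELECT c.name, p.name FROM departments p JOIN staff c ON c.dept_id = p.id

Result:
name  | name     
------+----------
Dave  | Marketing
Alice | Sales    
Alice | Marketing
Iris  | Marketing
Frank | Marketing
Alice | Sales    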